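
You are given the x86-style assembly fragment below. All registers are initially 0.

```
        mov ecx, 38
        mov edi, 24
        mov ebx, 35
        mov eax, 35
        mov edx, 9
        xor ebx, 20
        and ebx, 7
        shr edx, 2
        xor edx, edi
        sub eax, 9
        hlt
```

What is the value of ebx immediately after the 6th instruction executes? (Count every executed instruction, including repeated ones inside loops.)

mov ecx, 38 → ecx=38
mov edi, 24 → edi=24
mov ebx, 35 → ebx=35
mov eax, 35 → eax=35
mov edx, 9 → edx=9
xor ebx, 20 → ebx=35^20=55
After step 6: ebx = 55.

55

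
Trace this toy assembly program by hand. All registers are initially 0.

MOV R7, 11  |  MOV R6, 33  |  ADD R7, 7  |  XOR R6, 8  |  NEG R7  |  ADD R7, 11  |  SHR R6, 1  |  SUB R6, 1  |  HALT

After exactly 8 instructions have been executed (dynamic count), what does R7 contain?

MOV R7, 11 → R7=11
MOV R6, 33 → R6=33
ADD R7, 7 → R7=11+7=18
XOR R6, 8 → R6=33^8=41
NEG R7 → R7=-(18)=-18
ADD R7, 11 → R7=(-18)+11=-7
SHR R6, 1 → R6=41>>1=20
SUB R6, 1 → R6=20-1=19
After step 8: R7 = -7.

-7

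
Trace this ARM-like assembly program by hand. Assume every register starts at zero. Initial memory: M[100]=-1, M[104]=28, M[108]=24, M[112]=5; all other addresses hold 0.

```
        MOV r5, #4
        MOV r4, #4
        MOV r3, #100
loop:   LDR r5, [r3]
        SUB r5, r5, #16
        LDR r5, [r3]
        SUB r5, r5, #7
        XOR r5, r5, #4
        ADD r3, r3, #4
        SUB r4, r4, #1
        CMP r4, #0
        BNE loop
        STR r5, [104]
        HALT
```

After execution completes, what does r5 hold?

r5=4
r4=4
r3=100
r5=M[100]=-1
r5=(-1)-16=-17
r5=M[100]=-1
r5=(-1)-7=-8
r5=(-8)^4=-4
r3=100+4=104
r4=4-1=3
CMP r4, #0  (cmp 3,0)
BNE loop: taken
r5=M[104]=28
r5=28-16=12
r5=M[104]=28
r5=28-7=21
r5=21^4=17
r3=104+4=108
r4=3-1=2
CMP r4, #0  (cmp 2,0)
BNE loop: taken
r5=M[108]=24
r5=24-16=8
r5=M[108]=24
r5=24-7=17
r5=17^4=21
r3=108+4=112
r4=2-1=1
CMP r4, #0  (cmp 1,0)
BNE loop: taken
r5=M[112]=5
r5=5-16=-11
r5=M[112]=5
r5=5-7=-2
r5=(-2)^4=-6
r3=112+4=116
r4=1-1=0
CMP r4, #0  (cmp 0,0)
BNE loop: not taken
STR r5, [104] → M[104]=-6
halt.

-6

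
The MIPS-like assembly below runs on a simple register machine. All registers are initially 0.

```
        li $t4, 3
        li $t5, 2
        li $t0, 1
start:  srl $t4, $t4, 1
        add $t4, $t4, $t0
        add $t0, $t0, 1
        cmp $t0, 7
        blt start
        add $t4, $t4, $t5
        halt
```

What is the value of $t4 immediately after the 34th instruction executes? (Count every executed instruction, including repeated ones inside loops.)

$t4=3
$t5=2
$t0=1
$t4=3>>1=1
$t4=1+1=2
$t0=1+1=2
cmp $t0, 7  (cmp 2,7)
blt start: taken
$t4=2>>1=1
$t4=1+2=3
$t0=2+1=3
cmp $t0, 7  (cmp 3,7)
blt start: taken
$t4=3>>1=1
$t4=1+3=4
$t0=3+1=4
cmp $t0, 7  (cmp 4,7)
blt start: taken
$t4=4>>1=2
$t4=2+4=6
$t0=4+1=5
cmp $t0, 7  (cmp 5,7)
blt start: taken
$t4=6>>1=3
$t4=3+5=8
$t0=5+1=6
cmp $t0, 7  (cmp 6,7)
blt start: taken
$t4=8>>1=4
$t4=4+6=10
$t0=6+1=7
cmp $t0, 7  (cmp 7,7)
blt start: not taken
$t4=10+2=12
After step 34: $t4 = 12.

12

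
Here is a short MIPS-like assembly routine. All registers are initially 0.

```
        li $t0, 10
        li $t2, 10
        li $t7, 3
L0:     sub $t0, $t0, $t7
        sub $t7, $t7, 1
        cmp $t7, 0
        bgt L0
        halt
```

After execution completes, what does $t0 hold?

4

li $t0, 10 → $t0=10
li $t2, 10 → $t2=10
li $t7, 3 → $t7=3
sub $t0, $t0, $t7 → $t0=10-3=7
sub $t7, $t7, 1 → $t7=3-1=2
cmp $t7, 0  (cmp 2,0)
bgt L0: taken
sub $t0, $t0, $t7 → $t0=7-2=5
sub $t7, $t7, 1 → $t7=2-1=1
cmp $t7, 0  (cmp 1,0)
bgt L0: taken
sub $t0, $t0, $t7 → $t0=5-1=4
sub $t7, $t7, 1 → $t7=1-1=0
cmp $t7, 0  (cmp 0,0)
bgt L0: not taken
halt.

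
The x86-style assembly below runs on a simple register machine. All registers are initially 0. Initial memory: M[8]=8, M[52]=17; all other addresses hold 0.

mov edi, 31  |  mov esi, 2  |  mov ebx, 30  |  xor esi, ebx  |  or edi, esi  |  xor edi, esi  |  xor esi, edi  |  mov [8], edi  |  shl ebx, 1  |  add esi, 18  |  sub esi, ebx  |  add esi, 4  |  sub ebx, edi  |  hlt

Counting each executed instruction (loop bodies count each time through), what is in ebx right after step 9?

60

edi=31
esi=2
ebx=30
esi=2^30=28
edi=31|28=31
edi=31^28=3
esi=28^3=31
mov [8], edi → M[8]=3
ebx=30<<1=60
After step 9: ebx = 60.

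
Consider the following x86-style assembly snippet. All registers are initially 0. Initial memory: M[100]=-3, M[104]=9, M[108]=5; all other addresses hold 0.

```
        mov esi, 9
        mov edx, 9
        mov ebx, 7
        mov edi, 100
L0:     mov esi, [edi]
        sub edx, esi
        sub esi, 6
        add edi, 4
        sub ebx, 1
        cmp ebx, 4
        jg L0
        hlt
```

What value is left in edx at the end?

esi=9
edx=9
ebx=7
edi=100
esi=M[100]=-3
edx=9-(-3)=12
esi=(-3)-6=-9
edi=100+4=104
ebx=7-1=6
cmp ebx, 4  (cmp 6,4)
jg L0: taken
esi=M[104]=9
edx=12-9=3
esi=9-6=3
edi=104+4=108
ebx=6-1=5
cmp ebx, 4  (cmp 5,4)
jg L0: taken
esi=M[108]=5
edx=3-5=-2
esi=5-6=-1
edi=108+4=112
ebx=5-1=4
cmp ebx, 4  (cmp 4,4)
jg L0: not taken
halt.

-2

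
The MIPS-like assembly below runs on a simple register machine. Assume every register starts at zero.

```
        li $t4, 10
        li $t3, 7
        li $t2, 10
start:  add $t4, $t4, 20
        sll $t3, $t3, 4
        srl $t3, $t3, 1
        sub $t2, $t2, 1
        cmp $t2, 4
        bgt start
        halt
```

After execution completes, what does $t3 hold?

li $t4, 10 → $t4=10
li $t3, 7 → $t3=7
li $t2, 10 → $t2=10
add $t4, $t4, 20 → $t4=10+20=30
sll $t3, $t3, 4 → $t3=7<<4=112
srl $t3, $t3, 1 → $t3=112>>1=56
sub $t2, $t2, 1 → $t2=10-1=9
cmp $t2, 4  (cmp 9,4)
bgt start: taken
add $t4, $t4, 20 → $t4=30+20=50
sll $t3, $t3, 4 → $t3=56<<4=896
srl $t3, $t3, 1 → $t3=896>>1=448
sub $t2, $t2, 1 → $t2=9-1=8
cmp $t2, 4  (cmp 8,4)
bgt start: taken
add $t4, $t4, 20 → $t4=50+20=70
sll $t3, $t3, 4 → $t3=448<<4=7168
srl $t3, $t3, 1 → $t3=7168>>1=3584
sub $t2, $t2, 1 → $t2=8-1=7
cmp $t2, 4  (cmp 7,4)
bgt start: taken
add $t4, $t4, 20 → $t4=70+20=90
sll $t3, $t3, 4 → $t3=3584<<4=57344
srl $t3, $t3, 1 → $t3=57344>>1=28672
sub $t2, $t2, 1 → $t2=7-1=6
cmp $t2, 4  (cmp 6,4)
bgt start: taken
add $t4, $t4, 20 → $t4=90+20=110
sll $t3, $t3, 4 → $t3=28672<<4=458752
srl $t3, $t3, 1 → $t3=458752>>1=229376
sub $t2, $t2, 1 → $t2=6-1=5
cmp $t2, 4  (cmp 5,4)
bgt start: taken
add $t4, $t4, 20 → $t4=110+20=130
sll $t3, $t3, 4 → $t3=229376<<4=3670016
srl $t3, $t3, 1 → $t3=3670016>>1=1835008
sub $t2, $t2, 1 → $t2=5-1=4
cmp $t2, 4  (cmp 4,4)
bgt start: not taken
halt.

1835008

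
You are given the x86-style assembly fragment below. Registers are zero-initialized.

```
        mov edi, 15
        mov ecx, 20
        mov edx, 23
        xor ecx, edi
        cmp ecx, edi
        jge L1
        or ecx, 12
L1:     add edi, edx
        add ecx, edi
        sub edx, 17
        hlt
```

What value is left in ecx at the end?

65

edi=15
ecx=20
edx=23
ecx=20^15=27
cmp ecx, edi  (cmp 27,15)
jge L1: taken
edi=15+23=38
ecx=27+38=65
edx=23-17=6
halt.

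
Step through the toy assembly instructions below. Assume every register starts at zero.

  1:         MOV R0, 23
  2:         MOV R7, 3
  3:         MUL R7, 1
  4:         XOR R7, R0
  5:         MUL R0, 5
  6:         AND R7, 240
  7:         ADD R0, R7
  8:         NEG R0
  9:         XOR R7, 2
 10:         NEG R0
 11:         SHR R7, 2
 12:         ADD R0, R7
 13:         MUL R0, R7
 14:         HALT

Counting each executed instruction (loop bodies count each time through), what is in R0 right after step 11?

after MOV R0, 23: R0=23
after MOV R7, 3: R7=3
after MUL R7, 1: R7=3*1=3
after XOR R7, R0: R7=3^23=20
after MUL R0, 5: R0=23*5=115
after AND R7, 240: R7=20&240=16
after ADD R0, R7: R0=115+16=131
after NEG R0: R0=-(131)=-131
after XOR R7, 2: R7=16^2=18
after NEG R0: R0=-(-131)=131
after SHR R7, 2: R7=18>>2=4
After step 11: R0 = 131.

131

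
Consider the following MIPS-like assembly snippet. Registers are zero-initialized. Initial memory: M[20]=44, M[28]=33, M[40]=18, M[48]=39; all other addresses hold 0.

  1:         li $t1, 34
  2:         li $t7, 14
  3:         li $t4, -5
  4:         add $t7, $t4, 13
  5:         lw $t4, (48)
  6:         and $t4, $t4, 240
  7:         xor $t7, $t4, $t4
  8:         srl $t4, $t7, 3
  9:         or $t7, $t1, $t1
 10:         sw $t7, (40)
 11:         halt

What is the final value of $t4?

after li $t1, 34: $t1=34
after li $t7, 14: $t7=14
after li $t4, -5: $t4=-5
after add $t7, $t4, 13: $t7=(-5)+13=8
after lw $t4, (48): $t4=M[48]=39
after and $t4, $t4, 240: $t4=39&240=32
after xor $t7, $t4, $t4: $t7=32^32=0
after srl $t4, $t7, 3: $t4=0>>3=0
after or $t7, $t1, $t1: $t7=34|34=34
sw $t7, (40) → M[40]=34
halt.

0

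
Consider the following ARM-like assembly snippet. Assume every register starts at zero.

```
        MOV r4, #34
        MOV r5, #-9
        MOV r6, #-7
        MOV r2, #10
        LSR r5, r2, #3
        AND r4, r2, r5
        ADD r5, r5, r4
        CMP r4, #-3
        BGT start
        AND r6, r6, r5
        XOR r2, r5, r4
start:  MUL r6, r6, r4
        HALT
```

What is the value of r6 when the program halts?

0

after MOV r4, #34: r4=34
after MOV r5, #-9: r5=-9
after MOV r6, #-7: r6=-7
after MOV r2, #10: r2=10
after LSR r5, r2, #3: r5=10>>3=1
after AND r4, r2, r5: r4=10&1=0
after ADD r5, r5, r4: r5=1+0=1
CMP r4, #-3  (cmp 0,-3)
BGT start: taken
after MUL r6, r6, r4: r6=(-7)*0=0
halt.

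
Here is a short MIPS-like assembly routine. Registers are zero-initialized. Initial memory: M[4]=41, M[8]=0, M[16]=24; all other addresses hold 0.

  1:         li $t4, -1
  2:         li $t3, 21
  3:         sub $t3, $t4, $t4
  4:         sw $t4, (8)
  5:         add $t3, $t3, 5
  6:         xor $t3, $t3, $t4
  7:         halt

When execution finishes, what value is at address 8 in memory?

-1

li $t4, -1 → $t4=-1
li $t3, 21 → $t3=21
sub $t3, $t4, $t4 → $t3=(-1)-(-1)=0
sw $t4, (8) → M[8]=-1
add $t3, $t3, 5 → $t3=0+5=5
xor $t3, $t3, $t4 → $t3=5^(-1)=-6
halt.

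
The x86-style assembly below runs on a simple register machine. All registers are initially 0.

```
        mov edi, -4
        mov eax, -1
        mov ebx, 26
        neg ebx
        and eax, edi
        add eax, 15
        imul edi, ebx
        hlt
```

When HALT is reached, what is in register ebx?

-26

after mov edi, -4: edi=-4
after mov eax, -1: eax=-1
after mov ebx, 26: ebx=26
after neg ebx: ebx=-(26)=-26
after and eax, edi: eax=(-1)&(-4)=-4
after add eax, 15: eax=(-4)+15=11
after imul edi, ebx: edi=(-4)*(-26)=104
halt.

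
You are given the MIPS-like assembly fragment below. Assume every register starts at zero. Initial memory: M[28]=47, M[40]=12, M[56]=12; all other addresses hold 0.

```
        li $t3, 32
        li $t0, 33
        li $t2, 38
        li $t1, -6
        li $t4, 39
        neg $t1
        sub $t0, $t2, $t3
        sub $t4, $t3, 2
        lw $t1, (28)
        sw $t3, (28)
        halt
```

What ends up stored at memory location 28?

32

li $t3, 32 → $t3=32
li $t0, 33 → $t0=33
li $t2, 38 → $t2=38
li $t1, -6 → $t1=-6
li $t4, 39 → $t4=39
neg $t1 → $t1=-(-6)=6
sub $t0, $t2, $t3 → $t0=38-32=6
sub $t4, $t3, 2 → $t4=32-2=30
lw $t1, (28) → $t1=M[28]=47
sw $t3, (28) → M[28]=32
halt.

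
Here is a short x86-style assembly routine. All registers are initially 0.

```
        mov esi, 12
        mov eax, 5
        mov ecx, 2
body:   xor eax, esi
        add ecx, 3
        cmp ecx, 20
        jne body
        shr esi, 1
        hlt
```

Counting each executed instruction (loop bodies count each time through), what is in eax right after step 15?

9

mov esi, 12 → esi=12
mov eax, 5 → eax=5
mov ecx, 2 → ecx=2
xor eax, esi → eax=5^12=9
add ecx, 3 → ecx=2+3=5
cmp ecx, 20  (cmp 5,20)
jne body: taken
xor eax, esi → eax=9^12=5
add ecx, 3 → ecx=5+3=8
cmp ecx, 20  (cmp 8,20)
jne body: taken
xor eax, esi → eax=5^12=9
add ecx, 3 → ecx=8+3=11
cmp ecx, 20  (cmp 11,20)
jne body: taken
After step 15: eax = 9.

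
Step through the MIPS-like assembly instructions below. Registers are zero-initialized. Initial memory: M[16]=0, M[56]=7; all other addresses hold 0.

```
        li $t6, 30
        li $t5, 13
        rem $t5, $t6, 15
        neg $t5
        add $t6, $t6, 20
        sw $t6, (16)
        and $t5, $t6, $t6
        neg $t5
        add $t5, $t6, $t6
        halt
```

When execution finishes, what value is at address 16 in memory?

50

li $t6, 30 → $t6=30
li $t5, 13 → $t5=13
rem $t5, $t6, 15 → $t5=30%15=0
neg $t5 → $t5=-(0)=0
add $t6, $t6, 20 → $t6=30+20=50
sw $t6, (16) → M[16]=50
and $t5, $t6, $t6 → $t5=50&50=50
neg $t5 → $t5=-(50)=-50
add $t5, $t6, $t6 → $t5=50+50=100
halt.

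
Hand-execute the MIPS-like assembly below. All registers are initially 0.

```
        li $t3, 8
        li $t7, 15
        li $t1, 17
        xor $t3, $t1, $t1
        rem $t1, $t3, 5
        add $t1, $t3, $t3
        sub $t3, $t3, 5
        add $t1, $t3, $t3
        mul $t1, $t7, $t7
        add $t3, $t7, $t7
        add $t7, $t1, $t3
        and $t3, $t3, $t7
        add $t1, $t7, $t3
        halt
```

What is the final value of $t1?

285

$t3=8
$t7=15
$t1=17
$t3=17^17=0
$t1=0%5=0
$t1=0+0=0
$t3=0-5=-5
$t1=(-5)+(-5)=-10
$t1=15*15=225
$t3=15+15=30
$t7=225+30=255
$t3=30&255=30
$t1=255+30=285
halt.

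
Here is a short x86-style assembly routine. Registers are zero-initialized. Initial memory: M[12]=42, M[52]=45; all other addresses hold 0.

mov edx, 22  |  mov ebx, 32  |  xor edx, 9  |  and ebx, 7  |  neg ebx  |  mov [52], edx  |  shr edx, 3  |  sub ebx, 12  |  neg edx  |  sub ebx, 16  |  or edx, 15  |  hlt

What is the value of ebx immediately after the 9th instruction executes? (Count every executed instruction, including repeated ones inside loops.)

mov edx, 22 → edx=22
mov ebx, 32 → ebx=32
xor edx, 9 → edx=22^9=31
and ebx, 7 → ebx=32&7=0
neg ebx → ebx=-(0)=0
mov [52], edx → M[52]=31
shr edx, 3 → edx=31>>3=3
sub ebx, 12 → ebx=0-12=-12
neg edx → edx=-(3)=-3
After step 9: ebx = -12.

-12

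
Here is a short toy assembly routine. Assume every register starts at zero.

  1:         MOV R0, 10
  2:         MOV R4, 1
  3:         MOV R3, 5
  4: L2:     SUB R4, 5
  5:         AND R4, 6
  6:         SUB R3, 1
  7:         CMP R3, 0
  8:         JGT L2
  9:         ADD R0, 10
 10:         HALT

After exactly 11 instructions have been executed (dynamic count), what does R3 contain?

3

after MOV R0, 10: R0=10
after MOV R4, 1: R4=1
after MOV R3, 5: R3=5
after SUB R4, 5: R4=1-5=-4
after AND R4, 6: R4=(-4)&6=4
after SUB R3, 1: R3=5-1=4
CMP R3, 0  (cmp 4,0)
JGT L2: taken
after SUB R4, 5: R4=4-5=-1
after AND R4, 6: R4=(-1)&6=6
after SUB R3, 1: R3=4-1=3
After step 11: R3 = 3.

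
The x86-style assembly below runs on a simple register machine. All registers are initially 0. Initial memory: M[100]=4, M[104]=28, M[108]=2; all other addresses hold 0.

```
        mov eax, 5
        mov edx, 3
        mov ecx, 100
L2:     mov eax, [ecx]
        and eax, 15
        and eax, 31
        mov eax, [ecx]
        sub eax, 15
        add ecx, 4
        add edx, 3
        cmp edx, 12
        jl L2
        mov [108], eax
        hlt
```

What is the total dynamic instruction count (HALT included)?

mov eax, 5 → eax=5
mov edx, 3 → edx=3
mov ecx, 100 → ecx=100
mov eax, [ecx] → eax=M[100]=4
and eax, 15 → eax=4&15=4
and eax, 31 → eax=4&31=4
mov eax, [ecx] → eax=M[100]=4
sub eax, 15 → eax=4-15=-11
add ecx, 4 → ecx=100+4=104
add edx, 3 → edx=3+3=6
cmp edx, 12  (cmp 6,12)
jl L2: taken
mov eax, [ecx] → eax=M[104]=28
and eax, 15 → eax=28&15=12
and eax, 31 → eax=12&31=12
mov eax, [ecx] → eax=M[104]=28
sub eax, 15 → eax=28-15=13
add ecx, 4 → ecx=104+4=108
add edx, 3 → edx=6+3=9
cmp edx, 12  (cmp 9,12)
jl L2: taken
mov eax, [ecx] → eax=M[108]=2
and eax, 15 → eax=2&15=2
and eax, 31 → eax=2&31=2
mov eax, [ecx] → eax=M[108]=2
sub eax, 15 → eax=2-15=-13
add ecx, 4 → ecx=108+4=112
add edx, 3 → edx=9+3=12
cmp edx, 12  (cmp 12,12)
jl L2: not taken
mov [108], eax → M[108]=-13
halt.
Total executed instructions: 32.

32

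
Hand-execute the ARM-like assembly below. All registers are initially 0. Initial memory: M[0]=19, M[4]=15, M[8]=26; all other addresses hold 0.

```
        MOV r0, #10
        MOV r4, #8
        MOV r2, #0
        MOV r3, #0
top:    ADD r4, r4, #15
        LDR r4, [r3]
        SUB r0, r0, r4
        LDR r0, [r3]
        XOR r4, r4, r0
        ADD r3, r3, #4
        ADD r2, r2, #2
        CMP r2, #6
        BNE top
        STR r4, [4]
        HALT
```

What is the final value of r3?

12

r0=10
r4=8
r2=0
r3=0
r4=8+15=23
r4=M[0]=19
r0=10-19=-9
r0=M[0]=19
r4=19^19=0
r3=0+4=4
r2=0+2=2
CMP r2, #6  (cmp 2,6)
BNE top: taken
r4=0+15=15
r4=M[4]=15
r0=19-15=4
r0=M[4]=15
r4=15^15=0
r3=4+4=8
r2=2+2=4
CMP r2, #6  (cmp 4,6)
BNE top: taken
r4=0+15=15
r4=M[8]=26
r0=15-26=-11
r0=M[8]=26
r4=26^26=0
r3=8+4=12
r2=4+2=6
CMP r2, #6  (cmp 6,6)
BNE top: not taken
STR r4, [4] → M[4]=0
halt.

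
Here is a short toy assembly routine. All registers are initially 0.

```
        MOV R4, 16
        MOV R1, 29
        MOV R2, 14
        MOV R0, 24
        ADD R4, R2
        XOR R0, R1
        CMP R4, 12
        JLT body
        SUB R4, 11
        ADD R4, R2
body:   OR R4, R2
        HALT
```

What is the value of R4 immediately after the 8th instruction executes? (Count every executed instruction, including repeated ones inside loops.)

after MOV R4, 16: R4=16
after MOV R1, 29: R1=29
after MOV R2, 14: R2=14
after MOV R0, 24: R0=24
after ADD R4, R2: R4=16+14=30
after XOR R0, R1: R0=24^29=5
CMP R4, 12  (cmp 30,12)
JLT body: not taken
After step 8: R4 = 30.

30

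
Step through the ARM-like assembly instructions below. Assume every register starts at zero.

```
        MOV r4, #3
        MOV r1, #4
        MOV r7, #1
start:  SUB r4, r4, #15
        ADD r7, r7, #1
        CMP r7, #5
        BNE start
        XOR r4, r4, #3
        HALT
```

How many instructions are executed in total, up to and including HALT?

MOV r4, #3 → r4=3
MOV r1, #4 → r1=4
MOV r7, #1 → r7=1
SUB r4, r4, #15 → r4=3-15=-12
ADD r7, r7, #1 → r7=1+1=2
CMP r7, #5  (cmp 2,5)
BNE start: taken
SUB r4, r4, #15 → r4=(-12)-15=-27
ADD r7, r7, #1 → r7=2+1=3
CMP r7, #5  (cmp 3,5)
BNE start: taken
SUB r4, r4, #15 → r4=(-27)-15=-42
ADD r7, r7, #1 → r7=3+1=4
CMP r7, #5  (cmp 4,5)
BNE start: taken
SUB r4, r4, #15 → r4=(-42)-15=-57
ADD r7, r7, #1 → r7=4+1=5
CMP r7, #5  (cmp 5,5)
BNE start: not taken
XOR r4, r4, #3 → r4=(-57)^3=-60
halt.
Total executed instructions: 21.

21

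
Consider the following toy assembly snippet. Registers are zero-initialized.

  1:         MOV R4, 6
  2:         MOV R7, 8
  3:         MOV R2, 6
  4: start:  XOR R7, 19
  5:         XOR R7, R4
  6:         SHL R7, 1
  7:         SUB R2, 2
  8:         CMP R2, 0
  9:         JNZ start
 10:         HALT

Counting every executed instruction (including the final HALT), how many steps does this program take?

22

after MOV R4, 6: R4=6
after MOV R7, 8: R7=8
after MOV R2, 6: R2=6
after XOR R7, 19: R7=8^19=27
after XOR R7, R4: R7=27^6=29
after SHL R7, 1: R7=29<<1=58
after SUB R2, 2: R2=6-2=4
CMP R2, 0  (cmp 4,0)
JNZ start: taken
after XOR R7, 19: R7=58^19=41
after XOR R7, R4: R7=41^6=47
after SHL R7, 1: R7=47<<1=94
after SUB R2, 2: R2=4-2=2
CMP R2, 0  (cmp 2,0)
JNZ start: taken
after XOR R7, 19: R7=94^19=77
after XOR R7, R4: R7=77^6=75
after SHL R7, 1: R7=75<<1=150
after SUB R2, 2: R2=2-2=0
CMP R2, 0  (cmp 0,0)
JNZ start: not taken
halt.
Total executed instructions: 22.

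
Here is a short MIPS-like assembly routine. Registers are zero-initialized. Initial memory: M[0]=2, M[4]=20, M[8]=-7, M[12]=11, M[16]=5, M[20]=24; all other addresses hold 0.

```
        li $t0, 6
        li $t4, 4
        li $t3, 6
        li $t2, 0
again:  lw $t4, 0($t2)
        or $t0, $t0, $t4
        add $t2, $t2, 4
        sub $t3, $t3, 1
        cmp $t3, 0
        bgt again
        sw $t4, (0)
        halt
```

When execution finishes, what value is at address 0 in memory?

$t0=6
$t4=4
$t3=6
$t2=0
$t4=M[0]=2
$t0=6|2=6
$t2=0+4=4
$t3=6-1=5
cmp $t3, 0  (cmp 5,0)
bgt again: taken
$t4=M[4]=20
$t0=6|20=22
$t2=4+4=8
$t3=5-1=4
cmp $t3, 0  (cmp 4,0)
bgt again: taken
$t4=M[8]=-7
$t0=22|(-7)=-1
$t2=8+4=12
$t3=4-1=3
cmp $t3, 0  (cmp 3,0)
bgt again: taken
$t4=M[12]=11
$t0=(-1)|11=-1
$t2=12+4=16
$t3=3-1=2
cmp $t3, 0  (cmp 2,0)
bgt again: taken
$t4=M[16]=5
$t0=(-1)|5=-1
$t2=16+4=20
$t3=2-1=1
cmp $t3, 0  (cmp 1,0)
bgt again: taken
$t4=M[20]=24
$t0=(-1)|24=-1
$t2=20+4=24
$t3=1-1=0
cmp $t3, 0  (cmp 0,0)
bgt again: not taken
sw $t4, (0) → M[0]=24
halt.

24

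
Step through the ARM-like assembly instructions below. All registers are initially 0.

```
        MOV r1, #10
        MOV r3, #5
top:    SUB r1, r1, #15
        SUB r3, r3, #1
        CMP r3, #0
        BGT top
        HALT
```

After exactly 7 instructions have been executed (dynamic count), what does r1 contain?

-20

r1=10
r3=5
r1=10-15=-5
r3=5-1=4
CMP r3, #0  (cmp 4,0)
BGT top: taken
r1=(-5)-15=-20
After step 7: r1 = -20.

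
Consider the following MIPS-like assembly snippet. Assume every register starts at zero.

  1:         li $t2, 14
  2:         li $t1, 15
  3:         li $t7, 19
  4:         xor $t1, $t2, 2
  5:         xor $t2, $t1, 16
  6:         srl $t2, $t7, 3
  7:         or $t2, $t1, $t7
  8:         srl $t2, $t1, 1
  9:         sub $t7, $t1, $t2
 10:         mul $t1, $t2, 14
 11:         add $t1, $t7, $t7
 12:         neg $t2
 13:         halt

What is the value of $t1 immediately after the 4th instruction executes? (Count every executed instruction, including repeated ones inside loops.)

12

after li $t2, 14: $t2=14
after li $t1, 15: $t1=15
after li $t7, 19: $t7=19
after xor $t1, $t2, 2: $t1=14^2=12
After step 4: $t1 = 12.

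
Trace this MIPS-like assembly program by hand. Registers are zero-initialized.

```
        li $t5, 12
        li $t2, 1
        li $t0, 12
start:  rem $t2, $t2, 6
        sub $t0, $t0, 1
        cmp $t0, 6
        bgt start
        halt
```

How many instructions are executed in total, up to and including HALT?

28

li $t5, 12 → $t5=12
li $t2, 1 → $t2=1
li $t0, 12 → $t0=12
rem $t2, $t2, 6 → $t2=1%6=1
sub $t0, $t0, 1 → $t0=12-1=11
cmp $t0, 6  (cmp 11,6)
bgt start: taken
rem $t2, $t2, 6 → $t2=1%6=1
sub $t0, $t0, 1 → $t0=11-1=10
cmp $t0, 6  (cmp 10,6)
bgt start: taken
rem $t2, $t2, 6 → $t2=1%6=1
sub $t0, $t0, 1 → $t0=10-1=9
cmp $t0, 6  (cmp 9,6)
bgt start: taken
rem $t2, $t2, 6 → $t2=1%6=1
sub $t0, $t0, 1 → $t0=9-1=8
cmp $t0, 6  (cmp 8,6)
bgt start: taken
rem $t2, $t2, 6 → $t2=1%6=1
sub $t0, $t0, 1 → $t0=8-1=7
cmp $t0, 6  (cmp 7,6)
bgt start: taken
rem $t2, $t2, 6 → $t2=1%6=1
sub $t0, $t0, 1 → $t0=7-1=6
cmp $t0, 6  (cmp 6,6)
bgt start: not taken
halt.
Total executed instructions: 28.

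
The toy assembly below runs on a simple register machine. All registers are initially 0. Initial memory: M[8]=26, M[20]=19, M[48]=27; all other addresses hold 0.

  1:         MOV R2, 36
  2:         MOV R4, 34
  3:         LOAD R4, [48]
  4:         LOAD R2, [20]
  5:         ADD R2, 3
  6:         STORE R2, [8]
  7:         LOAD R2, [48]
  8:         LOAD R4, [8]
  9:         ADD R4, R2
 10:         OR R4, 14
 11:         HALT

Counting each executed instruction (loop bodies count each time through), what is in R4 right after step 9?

R2=36
R4=34
R4=M[48]=27
R2=M[20]=19
R2=19+3=22
STORE R2, [8] → M[8]=22
R2=M[48]=27
R4=M[8]=22
R4=22+27=49
After step 9: R4 = 49.

49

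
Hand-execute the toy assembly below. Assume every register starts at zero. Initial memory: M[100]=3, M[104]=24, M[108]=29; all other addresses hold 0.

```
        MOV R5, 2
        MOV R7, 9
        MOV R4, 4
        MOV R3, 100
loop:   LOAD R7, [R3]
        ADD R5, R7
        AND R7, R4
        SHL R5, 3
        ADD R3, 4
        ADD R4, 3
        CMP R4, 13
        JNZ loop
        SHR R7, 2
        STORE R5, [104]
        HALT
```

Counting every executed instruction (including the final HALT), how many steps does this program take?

31

MOV R5, 2 → R5=2
MOV R7, 9 → R7=9
MOV R4, 4 → R4=4
MOV R3, 100 → R3=100
LOAD R7, [R3] → R7=M[100]=3
ADD R5, R7 → R5=2+3=5
AND R7, R4 → R7=3&4=0
SHL R5, 3 → R5=5<<3=40
ADD R3, 4 → R3=100+4=104
ADD R4, 3 → R4=4+3=7
CMP R4, 13  (cmp 7,13)
JNZ loop: taken
LOAD R7, [R3] → R7=M[104]=24
ADD R5, R7 → R5=40+24=64
AND R7, R4 → R7=24&7=0
SHL R5, 3 → R5=64<<3=512
ADD R3, 4 → R3=104+4=108
ADD R4, 3 → R4=7+3=10
CMP R4, 13  (cmp 10,13)
JNZ loop: taken
LOAD R7, [R3] → R7=M[108]=29
ADD R5, R7 → R5=512+29=541
AND R7, R4 → R7=29&10=8
SHL R5, 3 → R5=541<<3=4328
ADD R3, 4 → R3=108+4=112
ADD R4, 3 → R4=10+3=13
CMP R4, 13  (cmp 13,13)
JNZ loop: not taken
SHR R7, 2 → R7=8>>2=2
STORE R5, [104] → M[104]=4328
halt.
Total executed instructions: 31.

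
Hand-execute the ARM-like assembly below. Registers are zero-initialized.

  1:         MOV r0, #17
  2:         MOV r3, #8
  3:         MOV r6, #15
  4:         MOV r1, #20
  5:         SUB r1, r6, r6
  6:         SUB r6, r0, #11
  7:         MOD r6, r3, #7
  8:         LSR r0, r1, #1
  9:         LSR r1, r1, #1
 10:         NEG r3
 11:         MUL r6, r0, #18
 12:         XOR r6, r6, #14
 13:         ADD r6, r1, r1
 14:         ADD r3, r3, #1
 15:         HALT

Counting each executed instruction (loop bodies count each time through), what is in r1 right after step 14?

0

r0=17
r3=8
r6=15
r1=20
r1=15-15=0
r6=17-11=6
r6=8%7=1
r0=0>>1=0
r1=0>>1=0
r3=-(8)=-8
r6=0*18=0
r6=0^14=14
r6=0+0=0
r3=(-8)+1=-7
After step 14: r1 = 0.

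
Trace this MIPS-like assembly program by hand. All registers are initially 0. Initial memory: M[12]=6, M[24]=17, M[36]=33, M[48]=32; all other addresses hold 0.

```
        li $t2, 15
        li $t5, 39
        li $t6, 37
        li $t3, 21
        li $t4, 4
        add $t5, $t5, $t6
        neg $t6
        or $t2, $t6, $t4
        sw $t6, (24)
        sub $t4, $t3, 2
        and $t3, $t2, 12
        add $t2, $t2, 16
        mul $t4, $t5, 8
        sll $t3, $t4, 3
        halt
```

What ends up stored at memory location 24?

-37

after li $t2, 15: $t2=15
after li $t5, 39: $t5=39
after li $t6, 37: $t6=37
after li $t3, 21: $t3=21
after li $t4, 4: $t4=4
after add $t5, $t5, $t6: $t5=39+37=76
after neg $t6: $t6=-(37)=-37
after or $t2, $t6, $t4: $t2=(-37)|4=-33
sw $t6, (24) → M[24]=-37
after sub $t4, $t3, 2: $t4=21-2=19
after and $t3, $t2, 12: $t3=(-33)&12=12
after add $t2, $t2, 16: $t2=(-33)+16=-17
after mul $t4, $t5, 8: $t4=76*8=608
after sll $t3, $t4, 3: $t3=608<<3=4864
halt.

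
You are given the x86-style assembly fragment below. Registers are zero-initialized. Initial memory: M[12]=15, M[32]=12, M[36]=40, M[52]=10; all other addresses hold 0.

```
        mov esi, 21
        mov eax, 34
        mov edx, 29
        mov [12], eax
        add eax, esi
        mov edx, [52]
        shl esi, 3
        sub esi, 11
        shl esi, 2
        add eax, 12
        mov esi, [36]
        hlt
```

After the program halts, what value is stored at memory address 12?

mov esi, 21 → esi=21
mov eax, 34 → eax=34
mov edx, 29 → edx=29
mov [12], eax → M[12]=34
add eax, esi → eax=34+21=55
mov edx, [52] → edx=M[52]=10
shl esi, 3 → esi=21<<3=168
sub esi, 11 → esi=168-11=157
shl esi, 2 → esi=157<<2=628
add eax, 12 → eax=55+12=67
mov esi, [36] → esi=M[36]=40
halt.

34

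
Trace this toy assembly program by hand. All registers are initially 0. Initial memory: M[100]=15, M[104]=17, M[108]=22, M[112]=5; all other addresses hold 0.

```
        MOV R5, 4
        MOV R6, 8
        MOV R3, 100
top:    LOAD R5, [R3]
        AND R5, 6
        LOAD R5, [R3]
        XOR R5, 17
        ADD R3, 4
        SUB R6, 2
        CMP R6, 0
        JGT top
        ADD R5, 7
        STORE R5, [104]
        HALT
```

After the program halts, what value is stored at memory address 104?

27

MOV R5, 4 → R5=4
MOV R6, 8 → R6=8
MOV R3, 100 → R3=100
LOAD R5, [R3] → R5=M[100]=15
AND R5, 6 → R5=15&6=6
LOAD R5, [R3] → R5=M[100]=15
XOR R5, 17 → R5=15^17=30
ADD R3, 4 → R3=100+4=104
SUB R6, 2 → R6=8-2=6
CMP R6, 0  (cmp 6,0)
JGT top: taken
LOAD R5, [R3] → R5=M[104]=17
AND R5, 6 → R5=17&6=0
LOAD R5, [R3] → R5=M[104]=17
XOR R5, 17 → R5=17^17=0
ADD R3, 4 → R3=104+4=108
SUB R6, 2 → R6=6-2=4
CMP R6, 0  (cmp 4,0)
JGT top: taken
LOAD R5, [R3] → R5=M[108]=22
AND R5, 6 → R5=22&6=6
LOAD R5, [R3] → R5=M[108]=22
XOR R5, 17 → R5=22^17=7
ADD R3, 4 → R3=108+4=112
SUB R6, 2 → R6=4-2=2
CMP R6, 0  (cmp 2,0)
JGT top: taken
LOAD R5, [R3] → R5=M[112]=5
AND R5, 6 → R5=5&6=4
LOAD R5, [R3] → R5=M[112]=5
XOR R5, 17 → R5=5^17=20
ADD R3, 4 → R3=112+4=116
SUB R6, 2 → R6=2-2=0
CMP R6, 0  (cmp 0,0)
JGT top: not taken
ADD R5, 7 → R5=20+7=27
STORE R5, [104] → M[104]=27
halt.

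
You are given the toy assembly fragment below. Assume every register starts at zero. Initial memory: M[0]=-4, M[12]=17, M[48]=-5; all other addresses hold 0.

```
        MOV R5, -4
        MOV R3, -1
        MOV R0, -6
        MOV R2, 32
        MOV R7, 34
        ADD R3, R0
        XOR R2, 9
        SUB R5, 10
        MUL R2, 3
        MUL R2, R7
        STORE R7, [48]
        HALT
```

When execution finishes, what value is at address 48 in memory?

34

after MOV R5, -4: R5=-4
after MOV R3, -1: R3=-1
after MOV R0, -6: R0=-6
after MOV R2, 32: R2=32
after MOV R7, 34: R7=34
after ADD R3, R0: R3=(-1)+(-6)=-7
after XOR R2, 9: R2=32^9=41
after SUB R5, 10: R5=(-4)-10=-14
after MUL R2, 3: R2=41*3=123
after MUL R2, R7: R2=123*34=4182
STORE R7, [48] → M[48]=34
halt.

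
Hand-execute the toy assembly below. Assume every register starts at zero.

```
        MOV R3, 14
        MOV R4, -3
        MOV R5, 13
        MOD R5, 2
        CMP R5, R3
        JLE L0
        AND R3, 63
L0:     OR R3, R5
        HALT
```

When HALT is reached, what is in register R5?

1

R3=14
R4=-3
R5=13
R5=13%2=1
CMP R5, R3  (cmp 1,14)
JLE L0: taken
R3=14|1=15
halt.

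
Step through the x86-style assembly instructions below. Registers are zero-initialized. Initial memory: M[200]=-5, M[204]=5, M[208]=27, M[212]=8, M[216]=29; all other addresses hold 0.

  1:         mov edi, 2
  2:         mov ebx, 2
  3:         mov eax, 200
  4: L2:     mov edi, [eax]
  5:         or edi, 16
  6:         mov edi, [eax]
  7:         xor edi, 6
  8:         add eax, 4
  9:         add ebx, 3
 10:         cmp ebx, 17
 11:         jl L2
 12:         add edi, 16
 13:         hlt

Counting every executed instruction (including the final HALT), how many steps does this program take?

after mov edi, 2: edi=2
after mov ebx, 2: ebx=2
after mov eax, 200: eax=200
after mov edi, [eax]: edi=M[200]=-5
after or edi, 16: edi=(-5)|16=-5
after mov edi, [eax]: edi=M[200]=-5
after xor edi, 6: edi=(-5)^6=-3
after add eax, 4: eax=200+4=204
after add ebx, 3: ebx=2+3=5
cmp ebx, 17  (cmp 5,17)
jl L2: taken
after mov edi, [eax]: edi=M[204]=5
after or edi, 16: edi=5|16=21
after mov edi, [eax]: edi=M[204]=5
after xor edi, 6: edi=5^6=3
after add eax, 4: eax=204+4=208
after add ebx, 3: ebx=5+3=8
cmp ebx, 17  (cmp 8,17)
jl L2: taken
after mov edi, [eax]: edi=M[208]=27
after or edi, 16: edi=27|16=27
after mov edi, [eax]: edi=M[208]=27
after xor edi, 6: edi=27^6=29
after add eax, 4: eax=208+4=212
after add ebx, 3: ebx=8+3=11
cmp ebx, 17  (cmp 11,17)
jl L2: taken
after mov edi, [eax]: edi=M[212]=8
after or edi, 16: edi=8|16=24
after mov edi, [eax]: edi=M[212]=8
after xor edi, 6: edi=8^6=14
after add eax, 4: eax=212+4=216
after add ebx, 3: ebx=11+3=14
cmp ebx, 17  (cmp 14,17)
jl L2: taken
after mov edi, [eax]: edi=M[216]=29
after or edi, 16: edi=29|16=29
after mov edi, [eax]: edi=M[216]=29
after xor edi, 6: edi=29^6=27
after add eax, 4: eax=216+4=220
after add ebx, 3: ebx=14+3=17
cmp ebx, 17  (cmp 17,17)
jl L2: not taken
after add edi, 16: edi=27+16=43
halt.
Total executed instructions: 45.

45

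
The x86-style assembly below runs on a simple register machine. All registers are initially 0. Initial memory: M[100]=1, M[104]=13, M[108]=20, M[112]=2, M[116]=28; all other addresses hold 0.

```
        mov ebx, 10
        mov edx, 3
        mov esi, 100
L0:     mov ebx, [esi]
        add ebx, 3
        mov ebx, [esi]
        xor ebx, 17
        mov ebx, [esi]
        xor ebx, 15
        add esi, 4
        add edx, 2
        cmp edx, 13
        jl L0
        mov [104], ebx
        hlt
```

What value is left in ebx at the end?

ebx=10
edx=3
esi=100
ebx=M[100]=1
ebx=1+3=4
ebx=M[100]=1
ebx=1^17=16
ebx=M[100]=1
ebx=1^15=14
esi=100+4=104
edx=3+2=5
cmp edx, 13  (cmp 5,13)
jl L0: taken
ebx=M[104]=13
ebx=13+3=16
ebx=M[104]=13
ebx=13^17=28
ebx=M[104]=13
ebx=13^15=2
esi=104+4=108
edx=5+2=7
cmp edx, 13  (cmp 7,13)
jl L0: taken
ebx=M[108]=20
ebx=20+3=23
ebx=M[108]=20
ebx=20^17=5
ebx=M[108]=20
ebx=20^15=27
esi=108+4=112
edx=7+2=9
cmp edx, 13  (cmp 9,13)
jl L0: taken
ebx=M[112]=2
ebx=2+3=5
ebx=M[112]=2
ebx=2^17=19
ebx=M[112]=2
ebx=2^15=13
esi=112+4=116
edx=9+2=11
cmp edx, 13  (cmp 11,13)
jl L0: taken
ebx=M[116]=28
ebx=28+3=31
ebx=M[116]=28
ebx=28^17=13
ebx=M[116]=28
ebx=28^15=19
esi=116+4=120
edx=11+2=13
cmp edx, 13  (cmp 13,13)
jl L0: not taken
mov [104], ebx → M[104]=19
halt.

19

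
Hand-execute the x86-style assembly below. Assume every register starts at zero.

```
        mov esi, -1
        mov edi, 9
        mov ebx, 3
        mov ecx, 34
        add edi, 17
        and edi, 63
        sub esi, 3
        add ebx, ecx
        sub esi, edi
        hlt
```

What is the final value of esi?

after mov esi, -1: esi=-1
after mov edi, 9: edi=9
after mov ebx, 3: ebx=3
after mov ecx, 34: ecx=34
after add edi, 17: edi=9+17=26
after and edi, 63: edi=26&63=26
after sub esi, 3: esi=(-1)-3=-4
after add ebx, ecx: ebx=3+34=37
after sub esi, edi: esi=(-4)-26=-30
halt.

-30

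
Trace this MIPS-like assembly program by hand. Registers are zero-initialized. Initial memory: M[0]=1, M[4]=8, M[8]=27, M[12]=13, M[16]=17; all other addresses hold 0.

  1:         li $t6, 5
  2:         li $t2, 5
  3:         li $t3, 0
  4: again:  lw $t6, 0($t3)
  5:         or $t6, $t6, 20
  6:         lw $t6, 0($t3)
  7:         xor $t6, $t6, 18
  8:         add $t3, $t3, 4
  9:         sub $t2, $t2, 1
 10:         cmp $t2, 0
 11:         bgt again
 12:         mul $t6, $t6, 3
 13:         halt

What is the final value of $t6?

li $t6, 5 → $t6=5
li $t2, 5 → $t2=5
li $t3, 0 → $t3=0
lw $t6, 0($t3) → $t6=M[0]=1
or $t6, $t6, 20 → $t6=1|20=21
lw $t6, 0($t3) → $t6=M[0]=1
xor $t6, $t6, 18 → $t6=1^18=19
add $t3, $t3, 4 → $t3=0+4=4
sub $t2, $t2, 1 → $t2=5-1=4
cmp $t2, 0  (cmp 4,0)
bgt again: taken
lw $t6, 0($t3) → $t6=M[4]=8
or $t6, $t6, 20 → $t6=8|20=28
lw $t6, 0($t3) → $t6=M[4]=8
xor $t6, $t6, 18 → $t6=8^18=26
add $t3, $t3, 4 → $t3=4+4=8
sub $t2, $t2, 1 → $t2=4-1=3
cmp $t2, 0  (cmp 3,0)
bgt again: taken
lw $t6, 0($t3) → $t6=M[8]=27
or $t6, $t6, 20 → $t6=27|20=31
lw $t6, 0($t3) → $t6=M[8]=27
xor $t6, $t6, 18 → $t6=27^18=9
add $t3, $t3, 4 → $t3=8+4=12
sub $t2, $t2, 1 → $t2=3-1=2
cmp $t2, 0  (cmp 2,0)
bgt again: taken
lw $t6, 0($t3) → $t6=M[12]=13
or $t6, $t6, 20 → $t6=13|20=29
lw $t6, 0($t3) → $t6=M[12]=13
xor $t6, $t6, 18 → $t6=13^18=31
add $t3, $t3, 4 → $t3=12+4=16
sub $t2, $t2, 1 → $t2=2-1=1
cmp $t2, 0  (cmp 1,0)
bgt again: taken
lw $t6, 0($t3) → $t6=M[16]=17
or $t6, $t6, 20 → $t6=17|20=21
lw $t6, 0($t3) → $t6=M[16]=17
xor $t6, $t6, 18 → $t6=17^18=3
add $t3, $t3, 4 → $t3=16+4=20
sub $t2, $t2, 1 → $t2=1-1=0
cmp $t2, 0  (cmp 0,0)
bgt again: not taken
mul $t6, $t6, 3 → $t6=3*3=9
halt.

9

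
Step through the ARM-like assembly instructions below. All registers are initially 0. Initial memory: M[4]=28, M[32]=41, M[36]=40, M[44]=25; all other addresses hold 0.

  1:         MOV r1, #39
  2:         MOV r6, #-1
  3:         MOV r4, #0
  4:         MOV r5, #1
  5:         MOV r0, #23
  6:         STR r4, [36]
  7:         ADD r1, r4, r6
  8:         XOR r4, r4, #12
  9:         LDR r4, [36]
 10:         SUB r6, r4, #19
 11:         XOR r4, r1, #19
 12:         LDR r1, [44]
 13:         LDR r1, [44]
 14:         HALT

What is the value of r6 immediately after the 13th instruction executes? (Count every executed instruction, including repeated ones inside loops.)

-19

after MOV r1, #39: r1=39
after MOV r6, #-1: r6=-1
after MOV r4, #0: r4=0
after MOV r5, #1: r5=1
after MOV r0, #23: r0=23
STR r4, [36] → M[36]=0
after ADD r1, r4, r6: r1=0+(-1)=-1
after XOR r4, r4, #12: r4=0^12=12
after LDR r4, [36]: r4=M[36]=0
after SUB r6, r4, #19: r6=0-19=-19
after XOR r4, r1, #19: r4=(-1)^19=-20
after LDR r1, [44]: r1=M[44]=25
after LDR r1, [44]: r1=M[44]=25
After step 13: r6 = -19.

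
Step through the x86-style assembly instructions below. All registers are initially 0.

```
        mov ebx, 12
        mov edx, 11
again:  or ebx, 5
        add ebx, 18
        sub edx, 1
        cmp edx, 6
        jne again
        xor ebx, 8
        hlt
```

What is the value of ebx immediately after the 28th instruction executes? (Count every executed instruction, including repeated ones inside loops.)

mov ebx, 12 → ebx=12
mov edx, 11 → edx=11
or ebx, 5 → ebx=12|5=13
add ebx, 18 → ebx=13+18=31
sub edx, 1 → edx=11-1=10
cmp edx, 6  (cmp 10,6)
jne again: taken
or ebx, 5 → ebx=31|5=31
add ebx, 18 → ebx=31+18=49
sub edx, 1 → edx=10-1=9
cmp edx, 6  (cmp 9,6)
jne again: taken
or ebx, 5 → ebx=49|5=53
add ebx, 18 → ebx=53+18=71
sub edx, 1 → edx=9-1=8
cmp edx, 6  (cmp 8,6)
jne again: taken
or ebx, 5 → ebx=71|5=71
add ebx, 18 → ebx=71+18=89
sub edx, 1 → edx=8-1=7
cmp edx, 6  (cmp 7,6)
jne again: taken
or ebx, 5 → ebx=89|5=93
add ebx, 18 → ebx=93+18=111
sub edx, 1 → edx=7-1=6
cmp edx, 6  (cmp 6,6)
jne again: not taken
xor ebx, 8 → ebx=111^8=103
After step 28: ebx = 103.

103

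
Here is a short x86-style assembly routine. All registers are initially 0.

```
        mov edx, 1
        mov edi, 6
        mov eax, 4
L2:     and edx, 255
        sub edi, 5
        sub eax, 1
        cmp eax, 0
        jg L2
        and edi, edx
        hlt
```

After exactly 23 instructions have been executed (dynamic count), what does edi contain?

-14

after mov edx, 1: edx=1
after mov edi, 6: edi=6
after mov eax, 4: eax=4
after and edx, 255: edx=1&255=1
after sub edi, 5: edi=6-5=1
after sub eax, 1: eax=4-1=3
cmp eax, 0  (cmp 3,0)
jg L2: taken
after and edx, 255: edx=1&255=1
after sub edi, 5: edi=1-5=-4
after sub eax, 1: eax=3-1=2
cmp eax, 0  (cmp 2,0)
jg L2: taken
after and edx, 255: edx=1&255=1
after sub edi, 5: edi=(-4)-5=-9
after sub eax, 1: eax=2-1=1
cmp eax, 0  (cmp 1,0)
jg L2: taken
after and edx, 255: edx=1&255=1
after sub edi, 5: edi=(-9)-5=-14
after sub eax, 1: eax=1-1=0
cmp eax, 0  (cmp 0,0)
jg L2: not taken
After step 23: edi = -14.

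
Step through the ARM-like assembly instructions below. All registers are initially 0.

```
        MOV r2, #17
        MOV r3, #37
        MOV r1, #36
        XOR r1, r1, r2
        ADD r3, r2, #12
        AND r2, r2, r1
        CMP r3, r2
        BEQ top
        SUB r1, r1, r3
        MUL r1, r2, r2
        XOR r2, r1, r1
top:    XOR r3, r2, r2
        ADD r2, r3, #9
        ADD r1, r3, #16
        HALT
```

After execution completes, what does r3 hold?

0

after MOV r2, #17: r2=17
after MOV r3, #37: r3=37
after MOV r1, #36: r1=36
after XOR r1, r1, r2: r1=36^17=53
after ADD r3, r2, #12: r3=17+12=29
after AND r2, r2, r1: r2=17&53=17
CMP r3, r2  (cmp 29,17)
BEQ top: not taken
after SUB r1, r1, r3: r1=53-29=24
after MUL r1, r2, r2: r1=17*17=289
after XOR r2, r1, r1: r2=289^289=0
after XOR r3, r2, r2: r3=0^0=0
after ADD r2, r3, #9: r2=0+9=9
after ADD r1, r3, #16: r1=0+16=16
halt.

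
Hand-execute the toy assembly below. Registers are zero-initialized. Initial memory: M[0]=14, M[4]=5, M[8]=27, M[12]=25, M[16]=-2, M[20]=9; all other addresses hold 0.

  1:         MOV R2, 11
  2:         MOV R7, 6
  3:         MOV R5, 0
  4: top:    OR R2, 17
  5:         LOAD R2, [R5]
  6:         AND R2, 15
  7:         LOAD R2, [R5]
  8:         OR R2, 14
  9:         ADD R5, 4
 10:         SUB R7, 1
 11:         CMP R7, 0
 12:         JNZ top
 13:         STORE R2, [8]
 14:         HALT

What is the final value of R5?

R2=11
R7=6
R5=0
R2=11|17=27
R2=M[0]=14
R2=14&15=14
R2=M[0]=14
R2=14|14=14
R5=0+4=4
R7=6-1=5
CMP R7, 0  (cmp 5,0)
JNZ top: taken
R2=14|17=31
R2=M[4]=5
R2=5&15=5
R2=M[4]=5
R2=5|14=15
R5=4+4=8
R7=5-1=4
CMP R7, 0  (cmp 4,0)
JNZ top: taken
R2=15|17=31
R2=M[8]=27
R2=27&15=11
R2=M[8]=27
R2=27|14=31
R5=8+4=12
R7=4-1=3
CMP R7, 0  (cmp 3,0)
JNZ top: taken
R2=31|17=31
R2=M[12]=25
R2=25&15=9
R2=M[12]=25
R2=25|14=31
R5=12+4=16
R7=3-1=2
CMP R7, 0  (cmp 2,0)
JNZ top: taken
R2=31|17=31
R2=M[16]=-2
R2=(-2)&15=14
R2=M[16]=-2
R2=(-2)|14=-2
R5=16+4=20
R7=2-1=1
CMP R7, 0  (cmp 1,0)
JNZ top: taken
R2=(-2)|17=-1
R2=M[20]=9
R2=9&15=9
R2=M[20]=9
R2=9|14=15
R5=20+4=24
R7=1-1=0
CMP R7, 0  (cmp 0,0)
JNZ top: not taken
STORE R2, [8] → M[8]=15
halt.

24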